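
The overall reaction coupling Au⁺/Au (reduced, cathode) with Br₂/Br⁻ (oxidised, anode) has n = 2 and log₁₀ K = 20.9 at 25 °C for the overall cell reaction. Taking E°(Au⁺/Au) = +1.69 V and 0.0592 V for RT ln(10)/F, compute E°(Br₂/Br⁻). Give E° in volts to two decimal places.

+1.07 V

E°cell = (0.0592/n)·log K = (0.0592/2)(20.9) = +0.619 V.
Since Au⁺/Au is the cathode and Br₂/Br⁻ the anode, E°cell = E°(Au⁺/Au) − E°(Br₂/Br⁻).
So E°(Br₂/Br⁻) = E°(Au⁺/Au) − E°cell = (+1.69) − (+0.619) = +1.07 V.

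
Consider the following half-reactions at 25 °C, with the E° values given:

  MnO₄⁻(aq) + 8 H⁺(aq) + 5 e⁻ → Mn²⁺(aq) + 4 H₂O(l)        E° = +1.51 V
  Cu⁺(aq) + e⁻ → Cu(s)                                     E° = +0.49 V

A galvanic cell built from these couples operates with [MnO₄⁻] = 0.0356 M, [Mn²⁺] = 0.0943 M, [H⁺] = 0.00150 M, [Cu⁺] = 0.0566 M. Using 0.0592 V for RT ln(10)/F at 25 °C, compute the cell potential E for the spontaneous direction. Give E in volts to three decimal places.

+0.821 V

MnO₄⁻/Mn²⁺ is the cathode (higher E°), Cu⁺/Cu the anode: E°cell = +1.51 − (+0.49) = +1.02 V, n = 5.
Overall: MnO₄⁻(aq) + 8 H⁺(aq) + 5 Cu(s) → Mn²⁺(aq) + 4 H₂O(l) + 5 Cu⁺(aq)
Q = [Mn²⁺]·[Cu⁺]^5 / ([MnO₄⁻]·[H⁺]^8); log Q = 16.778.
E = E° − (0.0592/n) log Q = +1.02 − (0.0592/5)(16.778) = +0.821 V.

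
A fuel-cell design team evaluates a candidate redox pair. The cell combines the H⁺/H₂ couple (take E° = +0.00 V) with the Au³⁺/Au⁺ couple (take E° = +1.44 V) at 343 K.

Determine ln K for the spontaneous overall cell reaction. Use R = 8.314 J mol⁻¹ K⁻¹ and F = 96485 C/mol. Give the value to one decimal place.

97.4

Cathode: Au³⁺/Au⁺; anode: H⁺/H₂. E°cell = (+1.44) − (+0.00) = +1.44 V, with n = 2.
ΔG° = −nFE° = −RT ln K, so ln K = nFE°/(RT) = (2)(96485)(+1.44) / ((8.314)(343)) = 97.442.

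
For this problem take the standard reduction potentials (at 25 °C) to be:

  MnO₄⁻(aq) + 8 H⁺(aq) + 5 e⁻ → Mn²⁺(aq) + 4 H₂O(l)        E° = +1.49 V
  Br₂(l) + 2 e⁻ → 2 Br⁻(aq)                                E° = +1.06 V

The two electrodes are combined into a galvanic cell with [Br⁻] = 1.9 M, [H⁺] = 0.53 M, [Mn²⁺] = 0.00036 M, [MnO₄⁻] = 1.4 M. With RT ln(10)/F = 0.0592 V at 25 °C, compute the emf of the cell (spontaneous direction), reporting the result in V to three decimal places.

+0.463 V

MnO₄⁻/Mn²⁺ is the cathode (higher E°), Br₂/Br⁻ the anode: E°cell = +1.49 − (+1.06) = +0.43 V, n = 10.
Overall: 2 MnO₄⁻(aq) + 16 H⁺(aq) + 10 Br⁻(aq) → 2 Mn²⁺(aq) + 8 H₂O(l) + 5 Br₂(l)
Q = [Mn²⁺]^2 / ([MnO₄⁻]^2·[H⁺]^16·[Br⁻]^10); log Q = -5.556.
E = E° − (0.0592/n) log Q = +0.43 − (0.0592/10)(-5.556) = +0.463 V.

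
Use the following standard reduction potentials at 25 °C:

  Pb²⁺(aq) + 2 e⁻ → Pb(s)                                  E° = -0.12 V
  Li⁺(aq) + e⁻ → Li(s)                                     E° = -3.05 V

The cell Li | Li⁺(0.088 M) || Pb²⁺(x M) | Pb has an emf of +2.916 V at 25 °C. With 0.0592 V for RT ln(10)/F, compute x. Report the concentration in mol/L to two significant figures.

0.0026 M

Pb²⁺/Pb is the cathode, Li⁺/Li the anode: E°cell = +2.93 V, n = 2.
Overall reaction: Pb²⁺(aq) + 2 Li(s) → Pb(s) + 2 Li⁺(aq); Q = [Li⁺]^2/[Pb²⁺]^1.
From E = E° − (0.0592/n) log Q: log Q = (E° − E)·n/0.0592 = (+2.93 − (+2.916))·2/0.0592 = 0.4730.
So 1·log[Pb²⁺] = 2·log(0.088) − log Q = -2.1110 − (0.4730) = -2.5840; [Pb²⁺] = 10^(-2.5840) ≈ 0.0026 M.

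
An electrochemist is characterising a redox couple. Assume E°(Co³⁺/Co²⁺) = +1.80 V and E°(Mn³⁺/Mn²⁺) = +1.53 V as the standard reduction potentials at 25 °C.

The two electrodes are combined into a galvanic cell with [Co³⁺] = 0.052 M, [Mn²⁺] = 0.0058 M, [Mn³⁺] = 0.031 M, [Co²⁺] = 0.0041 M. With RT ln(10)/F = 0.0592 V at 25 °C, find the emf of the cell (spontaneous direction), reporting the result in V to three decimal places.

+0.292 V

Co³⁺/Co²⁺ is the cathode (higher E°), Mn³⁺/Mn²⁺ the anode: E°cell = +1.80 − (+1.53) = +0.27 V, n = 1.
Overall: Co³⁺(aq) + Mn²⁺(aq) → Co²⁺(aq) + Mn³⁺(aq)
Q = [Co²⁺]·[Mn³⁺] / ([Co³⁺]·[Mn²⁺]); log Q = -0.375.
E = E° − (0.0592/n) log Q = +0.27 − (0.0592/1)(-0.375) = +0.292 V.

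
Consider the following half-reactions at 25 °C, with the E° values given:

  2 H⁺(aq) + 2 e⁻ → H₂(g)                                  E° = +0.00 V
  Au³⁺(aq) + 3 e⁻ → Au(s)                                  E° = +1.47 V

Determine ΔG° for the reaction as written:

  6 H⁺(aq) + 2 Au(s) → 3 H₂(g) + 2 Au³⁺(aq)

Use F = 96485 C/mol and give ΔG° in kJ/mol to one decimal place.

As written, H⁺/H₂ is reduced (cathode) and Au³⁺/Au is oxidised (anode), so E°cell = (+0.00) − (+1.47) = -1.47 V.
Balancing electrons gives n = 6.
ΔG° = −nFE° = −(6)(96485)(-1.47) = 850,998 J = +851.0 kJ/mol.

+851.0 kJ/mol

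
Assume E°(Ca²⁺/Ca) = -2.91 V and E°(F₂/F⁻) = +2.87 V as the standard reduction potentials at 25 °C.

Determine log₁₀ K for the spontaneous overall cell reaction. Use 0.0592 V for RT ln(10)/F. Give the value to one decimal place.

195.3

Cathode: F₂/F⁻; anode: Ca²⁺/Ca. E°cell = +5.78 V, n = 2.
log K = nE°cell / 0.0592 = (2)(+5.78) / 0.0592 = 195.3.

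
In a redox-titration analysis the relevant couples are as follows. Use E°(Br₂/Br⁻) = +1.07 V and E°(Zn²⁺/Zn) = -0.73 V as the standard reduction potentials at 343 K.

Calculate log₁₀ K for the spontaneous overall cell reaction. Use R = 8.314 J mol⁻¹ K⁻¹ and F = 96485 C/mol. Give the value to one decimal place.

52.9

Cathode: Br₂/Br⁻; anode: Zn²⁺/Zn. E°cell = (+1.07) − (-0.73) = +1.80 V, with n = 2.
ΔG° = −nFE° = −RT ln K, so ln K = nFE°/(RT) = (2)(96485)(+1.80) / ((8.314)(343)) = 121.803.
log₁₀ K = 121.803 / ln 10 = 52.9.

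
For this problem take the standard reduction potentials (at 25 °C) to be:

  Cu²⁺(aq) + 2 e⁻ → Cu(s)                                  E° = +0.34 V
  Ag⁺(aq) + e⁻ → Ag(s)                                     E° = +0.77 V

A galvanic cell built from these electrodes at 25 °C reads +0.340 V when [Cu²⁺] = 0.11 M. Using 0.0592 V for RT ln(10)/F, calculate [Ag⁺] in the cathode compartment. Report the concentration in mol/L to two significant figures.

0.010 M

Ag⁺/Ag is the cathode, Cu²⁺/Cu the anode: E°cell = +0.43 V, n = 2.
Overall reaction: 2 Ag⁺(aq) + Cu(s) → 2 Ag(s) + Cu²⁺(aq); Q = [Cu²⁺]^1/[Ag⁺]^2.
From E = E° − (0.0592/n) log Q: log Q = (E° − E)·n/0.0592 = (+0.43 − (+0.340))·2/0.0592 = 3.0405.
So 2·log[Ag⁺] = 1·log(0.11) − log Q = -0.9586 − (3.0405) = -3.9991; log[Ag⁺] = -3.9991 / 2 = -1.9995; [Ag⁺] = 10^(-1.9995) ≈ 0.010 M.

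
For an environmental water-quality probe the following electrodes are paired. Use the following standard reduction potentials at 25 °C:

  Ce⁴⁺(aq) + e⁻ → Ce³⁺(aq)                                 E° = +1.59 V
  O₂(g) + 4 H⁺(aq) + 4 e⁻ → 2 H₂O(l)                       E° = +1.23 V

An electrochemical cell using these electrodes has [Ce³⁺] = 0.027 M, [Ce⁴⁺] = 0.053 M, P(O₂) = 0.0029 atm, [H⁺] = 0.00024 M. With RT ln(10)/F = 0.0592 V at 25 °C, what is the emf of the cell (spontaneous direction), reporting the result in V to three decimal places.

+0.629 V

Ce⁴⁺/Ce³⁺ is the cathode (higher E°), O₂/H₂O the anode: E°cell = +1.59 − (+1.23) = +0.36 V, n = 4.
Overall: 4 Ce⁴⁺(aq) + 2 H₂O(l) → 4 Ce³⁺(aq) + O₂(g) + 4 H⁺(aq)
Q = [Ce³⁺]^4·P(O₂)·[H⁺]^4 / ([Ce⁴⁺]^4); log Q = -18.188.
E = E° − (0.0592/n) log Q = +0.36 − (0.0592/4)(-18.188) = +0.629 V.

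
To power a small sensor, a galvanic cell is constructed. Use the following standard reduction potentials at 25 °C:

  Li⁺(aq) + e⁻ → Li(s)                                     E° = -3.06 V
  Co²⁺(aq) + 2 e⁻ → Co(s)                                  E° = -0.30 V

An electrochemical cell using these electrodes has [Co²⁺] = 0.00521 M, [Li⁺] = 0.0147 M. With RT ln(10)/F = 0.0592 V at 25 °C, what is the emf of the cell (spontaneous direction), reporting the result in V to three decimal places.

+2.801 V

Co²⁺/Co is the cathode (higher E°), Li⁺/Li the anode: E°cell = -0.30 − (-3.06) = +2.76 V, n = 2.
Overall: Co²⁺(aq) + 2 Li(s) → Co(s) + 2 Li⁺(aq)
Q = [Li⁺]^2 / ([Co²⁺]); log Q = -1.382.
E = E° − (0.0592/n) log Q = +2.76 − (0.0592/2)(-1.382) = +2.801 V.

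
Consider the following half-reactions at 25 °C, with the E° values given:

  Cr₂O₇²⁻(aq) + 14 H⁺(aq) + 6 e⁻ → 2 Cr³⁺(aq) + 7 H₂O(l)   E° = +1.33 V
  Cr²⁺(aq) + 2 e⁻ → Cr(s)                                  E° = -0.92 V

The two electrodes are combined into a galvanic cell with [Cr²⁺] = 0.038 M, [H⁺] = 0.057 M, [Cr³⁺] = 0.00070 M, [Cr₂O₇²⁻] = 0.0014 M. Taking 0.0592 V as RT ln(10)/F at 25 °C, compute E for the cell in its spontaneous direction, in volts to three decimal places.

Cr₂O₇²⁻/Cr³⁺ is the cathode (higher E°), Cr²⁺/Cr the anode: E°cell = +1.33 − (-0.92) = +2.25 V, n = 6.
Overall: Cr₂O₇²⁻(aq) + 14 H⁺(aq) + 3 Cr(s) → 2 Cr³⁺(aq) + 7 H₂O(l) + 3 Cr²⁺(aq)
Q = [Cr³⁺]^2·[Cr²⁺]^3 / ([Cr₂O₇²⁻]·[H⁺]^14); log Q = 9.701.
E = E° − (0.0592/n) log Q = +2.25 − (0.0592/6)(9.701) = +2.154 V.

+2.154 V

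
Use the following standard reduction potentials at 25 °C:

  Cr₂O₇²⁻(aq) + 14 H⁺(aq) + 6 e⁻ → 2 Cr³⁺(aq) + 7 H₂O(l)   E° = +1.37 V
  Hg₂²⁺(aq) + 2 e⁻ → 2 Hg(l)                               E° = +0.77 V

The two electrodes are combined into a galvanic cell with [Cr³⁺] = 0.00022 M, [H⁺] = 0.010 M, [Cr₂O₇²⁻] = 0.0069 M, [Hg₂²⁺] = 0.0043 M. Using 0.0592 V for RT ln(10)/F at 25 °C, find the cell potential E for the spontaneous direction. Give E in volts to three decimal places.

Cr₂O₇²⁻/Cr³⁺ is the cathode (higher E°), Hg₂²⁺/Hg the anode: E°cell = +1.37 − (+0.77) = +0.60 V, n = 6.
Overall: Cr₂O₇²⁻(aq) + 14 H⁺(aq) + 6 Hg(l) → 2 Cr³⁺(aq) + 7 H₂O(l) + 3 Hg₂²⁺(aq)
Q = [Cr³⁺]^2·[Hg₂²⁺]^3 / ([Cr₂O₇²⁻]·[H⁺]^14); log Q = 15.746.
E = E° − (0.0592/n) log Q = +0.60 − (0.0592/6)(15.746) = +0.445 V.

+0.445 V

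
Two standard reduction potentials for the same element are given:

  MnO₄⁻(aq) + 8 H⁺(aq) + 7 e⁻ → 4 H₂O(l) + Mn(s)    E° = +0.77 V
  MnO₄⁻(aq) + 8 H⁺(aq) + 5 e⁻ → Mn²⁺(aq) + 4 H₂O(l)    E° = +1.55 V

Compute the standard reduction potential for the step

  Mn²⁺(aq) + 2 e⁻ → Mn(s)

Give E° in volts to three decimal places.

Sequential free energies add, so n₃E°₃ = n₁E°₁ + n₂E°₂.
With n₃ = 7, and the known step contributing 5×(+1.55) V, the unknown satisfies 2·E° = 7×(+0.77) − 5×(+1.55) = -2.360.
E° = -2.360 / 2 = -1.180 V.

-1.180 V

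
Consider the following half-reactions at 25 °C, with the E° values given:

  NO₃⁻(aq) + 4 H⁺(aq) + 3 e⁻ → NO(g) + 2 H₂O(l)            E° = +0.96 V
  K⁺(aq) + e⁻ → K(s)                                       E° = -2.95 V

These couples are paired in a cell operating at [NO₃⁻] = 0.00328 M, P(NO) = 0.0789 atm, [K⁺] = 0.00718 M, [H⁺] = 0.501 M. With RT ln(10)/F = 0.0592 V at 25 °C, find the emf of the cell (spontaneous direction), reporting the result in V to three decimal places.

+3.986 V

NO₃⁻/NO is the cathode (higher E°), K⁺/K the anode: E°cell = +0.96 − (-2.95) = +3.91 V, n = 3.
Overall: NO₃⁻(aq) + 4 H⁺(aq) + 3 K(s) → NO(g) + 2 H₂O(l) + 3 K⁺(aq)
Q = P(NO)·[K⁺]^3 / ([NO₃⁻]·[H⁺]^4); log Q = -3.850.
E = E° − (0.0592/n) log Q = +3.91 − (0.0592/3)(-3.850) = +3.986 V.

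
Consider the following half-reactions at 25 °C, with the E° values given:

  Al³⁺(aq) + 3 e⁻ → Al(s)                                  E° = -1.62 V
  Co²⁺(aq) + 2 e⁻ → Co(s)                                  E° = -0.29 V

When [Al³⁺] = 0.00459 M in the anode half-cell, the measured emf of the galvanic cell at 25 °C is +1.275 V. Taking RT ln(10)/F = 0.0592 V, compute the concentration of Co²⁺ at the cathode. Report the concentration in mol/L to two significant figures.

Co²⁺/Co is the cathode, Al³⁺/Al the anode: E°cell = +1.33 V, n = 6.
Overall reaction: 3 Co²⁺(aq) + 2 Al(s) → 3 Co(s) + 2 Al³⁺(aq); Q = [Al³⁺]^2/[Co²⁺]^3.
From E = E° − (0.0592/n) log Q: log Q = (E° − E)·n/0.0592 = (+1.33 − (+1.275))·6/0.0592 = 5.5743.
So 3·log[Co²⁺] = 2·log(0.00459) − log Q = -4.6764 − (5.5743) = -10.2507; log[Co²⁺] = -10.2507 / 3 = -3.4169; [Co²⁺] = 10^(-3.4169) ≈ 0.00038 M.

0.00038 M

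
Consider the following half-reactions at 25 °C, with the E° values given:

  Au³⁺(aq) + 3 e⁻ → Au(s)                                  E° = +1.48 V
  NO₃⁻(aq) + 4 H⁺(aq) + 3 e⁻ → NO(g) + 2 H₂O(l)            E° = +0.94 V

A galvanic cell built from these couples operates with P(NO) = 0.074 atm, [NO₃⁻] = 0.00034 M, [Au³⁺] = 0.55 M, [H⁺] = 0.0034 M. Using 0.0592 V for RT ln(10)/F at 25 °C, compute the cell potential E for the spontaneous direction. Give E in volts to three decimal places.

Au³⁺/Au is the cathode (higher E°), NO₃⁻/NO the anode: E°cell = +1.48 − (+0.94) = +0.54 V, n = 3.
Overall: Au³⁺(aq) + NO(g) + 2 H₂O(l) → Au(s) + NO₃⁻(aq) + 4 H⁺(aq)
Q = [NO₃⁻]·[H⁺]^4 / ([Au³⁺]·P(NO)); log Q = -11.952.
E = E° − (0.0592/n) log Q = +0.54 − (0.0592/3)(-11.952) = +0.776 V.

+0.776 V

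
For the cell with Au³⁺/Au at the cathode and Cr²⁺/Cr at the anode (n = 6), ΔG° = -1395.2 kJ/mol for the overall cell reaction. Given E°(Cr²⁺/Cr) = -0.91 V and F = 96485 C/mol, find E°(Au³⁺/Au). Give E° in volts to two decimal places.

E°cell = −ΔG°/(nF) = −(-1395.2×10³)/((6)(96485)) = +2.410 V.
Since Au³⁺/Au is the cathode and Cr²⁺/Cr the anode, E°cell = E°(Au³⁺/Au) − E°(Cr²⁺/Cr).
So E°(Au³⁺/Au) = E°cell + E°(Cr²⁺/Cr) = +2.410 + (-0.91) = +1.50 V.

+1.50 V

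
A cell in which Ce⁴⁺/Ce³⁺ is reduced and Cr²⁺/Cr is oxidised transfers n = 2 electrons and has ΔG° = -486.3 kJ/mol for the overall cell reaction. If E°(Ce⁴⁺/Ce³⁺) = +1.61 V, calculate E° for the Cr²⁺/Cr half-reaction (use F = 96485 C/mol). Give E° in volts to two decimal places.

E°cell = −ΔG°/(nF) = −(-486.3×10³)/((2)(96485)) = +2.520 V.
Since Ce⁴⁺/Ce³⁺ is the cathode and Cr²⁺/Cr the anode, E°cell = E°(Ce⁴⁺/Ce³⁺) − E°(Cr²⁺/Cr).
So E°(Cr²⁺/Cr) = E°(Ce⁴⁺/Ce³⁺) − E°cell = (+1.61) − (+2.520) = -0.91 V.

-0.91 V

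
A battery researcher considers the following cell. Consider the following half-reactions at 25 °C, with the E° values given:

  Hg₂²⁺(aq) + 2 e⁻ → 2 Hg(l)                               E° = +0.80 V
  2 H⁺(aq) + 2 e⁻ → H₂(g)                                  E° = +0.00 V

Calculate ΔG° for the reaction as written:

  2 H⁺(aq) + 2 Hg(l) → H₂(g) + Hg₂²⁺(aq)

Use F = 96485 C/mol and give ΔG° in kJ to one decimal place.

+154.4 kJ

As written, H⁺/H₂ is reduced (cathode) and Hg₂²⁺/Hg is oxidised (anode), so E°cell = (+0.00) − (+0.80) = -0.80 V.
Balancing electrons gives n = 2.
ΔG° = −nFE° = −(2)(96485)(-0.80) = 154,376 J = +154.4 kJ.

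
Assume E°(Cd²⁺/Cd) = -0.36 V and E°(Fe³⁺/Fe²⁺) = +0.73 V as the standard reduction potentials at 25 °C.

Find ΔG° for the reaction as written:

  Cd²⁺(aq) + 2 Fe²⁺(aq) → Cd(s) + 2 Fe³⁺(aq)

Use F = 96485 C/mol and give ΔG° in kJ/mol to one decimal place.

+210.3 kJ/mol

As written, Cd²⁺/Cd is reduced (cathode) and Fe³⁺/Fe²⁺ is oxidised (anode), so E°cell = (-0.36) − (+0.73) = -1.09 V.
Balancing electrons gives n = 2.
ΔG° = −nFE° = −(2)(96485)(-1.09) = 210,337 J = +210.3 kJ/mol.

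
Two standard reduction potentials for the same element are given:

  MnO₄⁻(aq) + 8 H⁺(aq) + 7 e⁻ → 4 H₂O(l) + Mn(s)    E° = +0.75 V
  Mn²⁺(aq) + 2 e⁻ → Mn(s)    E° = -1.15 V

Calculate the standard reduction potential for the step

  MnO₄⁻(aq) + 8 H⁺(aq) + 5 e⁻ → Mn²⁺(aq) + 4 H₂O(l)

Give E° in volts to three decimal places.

Sequential free energies add, so n₃E°₃ = n₁E°₁ + n₂E°₂.
With n₃ = 7, and the known step contributing 2×(-1.15) V, the unknown satisfies 5·E° = 7×(+0.75) − 2×(-1.15) = +7.550.
E° = +7.550 / 5 = +1.510 V.

+1.510 V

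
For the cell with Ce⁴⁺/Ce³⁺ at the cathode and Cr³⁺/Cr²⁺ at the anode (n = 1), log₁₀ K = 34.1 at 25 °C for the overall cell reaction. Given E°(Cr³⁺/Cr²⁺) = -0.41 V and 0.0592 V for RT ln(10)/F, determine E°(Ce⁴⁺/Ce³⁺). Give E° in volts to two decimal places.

E°cell = (0.0592/n)·log K = (0.0592/1)(34.1) = +2.019 V.
Since Ce⁴⁺/Ce³⁺ is the cathode and Cr³⁺/Cr²⁺ the anode, E°cell = E°(Ce⁴⁺/Ce³⁺) − E°(Cr³⁺/Cr²⁺).
So E°(Ce⁴⁺/Ce³⁺) = E°cell + E°(Cr³⁺/Cr²⁺) = +2.019 + (-0.41) = +1.61 V.

+1.61 V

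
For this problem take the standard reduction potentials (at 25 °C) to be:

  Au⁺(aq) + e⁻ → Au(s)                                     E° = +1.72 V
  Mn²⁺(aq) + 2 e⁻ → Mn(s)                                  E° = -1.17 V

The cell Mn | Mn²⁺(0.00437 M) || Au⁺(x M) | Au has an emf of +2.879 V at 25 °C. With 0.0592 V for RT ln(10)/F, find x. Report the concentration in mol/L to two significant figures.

0.043 M

Au⁺/Au is the cathode, Mn²⁺/Mn the anode: E°cell = +2.89 V, n = 2.
Overall reaction: 2 Au⁺(aq) + Mn(s) → 2 Au(s) + Mn²⁺(aq); Q = [Mn²⁺]^1/[Au⁺]^2.
From E = E° − (0.0592/n) log Q: log Q = (E° − E)·n/0.0592 = (+2.89 − (+2.879))·2/0.0592 = 0.3716.
So 2·log[Au⁺] = 1·log(0.00437) − log Q = -2.3595 − (0.3716) = -2.7311; log[Au⁺] = -2.7311 / 2 = -1.3656; [Au⁺] = 10^(-1.3656) ≈ 0.043 M.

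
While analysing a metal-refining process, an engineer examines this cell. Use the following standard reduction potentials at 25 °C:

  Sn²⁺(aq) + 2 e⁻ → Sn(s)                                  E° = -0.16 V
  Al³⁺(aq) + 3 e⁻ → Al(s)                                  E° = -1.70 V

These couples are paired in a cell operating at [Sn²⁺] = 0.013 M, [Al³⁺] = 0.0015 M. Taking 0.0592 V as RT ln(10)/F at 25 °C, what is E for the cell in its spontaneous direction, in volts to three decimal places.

Sn²⁺/Sn is the cathode (higher E°), Al³⁺/Al the anode: E°cell = -0.16 − (-1.70) = +1.54 V, n = 6.
Overall: 3 Sn²⁺(aq) + 2 Al(s) → 3 Sn(s) + 2 Al³⁺(aq)
Q = [Al³⁺]^2 / ([Sn²⁺]^3); log Q = 0.010.
E = E° − (0.0592/n) log Q = +1.54 − (0.0592/6)(0.010) = +1.540 V.

+1.540 V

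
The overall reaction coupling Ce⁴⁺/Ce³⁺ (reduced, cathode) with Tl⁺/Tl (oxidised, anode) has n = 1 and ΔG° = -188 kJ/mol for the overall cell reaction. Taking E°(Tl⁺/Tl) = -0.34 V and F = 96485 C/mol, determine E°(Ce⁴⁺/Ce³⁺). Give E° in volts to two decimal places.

+1.61 V

E°cell = −ΔG°/(nF) = −(-188×10³)/((1)(96485)) = +1.948 V.
Since Ce⁴⁺/Ce³⁺ is the cathode and Tl⁺/Tl the anode, E°cell = E°(Ce⁴⁺/Ce³⁺) − E°(Tl⁺/Tl).
So E°(Ce⁴⁺/Ce³⁺) = E°cell + E°(Tl⁺/Tl) = +1.948 + (-0.34) = +1.61 V.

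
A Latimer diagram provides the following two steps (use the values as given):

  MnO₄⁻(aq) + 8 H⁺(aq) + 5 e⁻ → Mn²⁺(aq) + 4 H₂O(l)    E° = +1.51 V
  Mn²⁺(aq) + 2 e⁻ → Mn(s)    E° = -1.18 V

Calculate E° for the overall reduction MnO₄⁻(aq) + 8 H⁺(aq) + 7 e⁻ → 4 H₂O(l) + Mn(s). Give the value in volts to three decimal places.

Standard free energies of sequential steps add: ΔG°₃ = ΔG°₁ + ΔG°₂, so n₃E°₃ = n₁E°₁ + n₂E°₂.
E°₃ = (5×+1.51 + 2×-1.18) / 7 = (+5.190) / 7 = +0.741 V.

+0.741 V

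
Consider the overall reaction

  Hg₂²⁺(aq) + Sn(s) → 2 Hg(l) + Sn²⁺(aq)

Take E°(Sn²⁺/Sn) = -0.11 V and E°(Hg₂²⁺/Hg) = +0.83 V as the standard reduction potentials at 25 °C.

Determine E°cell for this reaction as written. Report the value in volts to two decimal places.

+0.94 V

The Hg₂²⁺/Hg couple has the higher reduction potential, so it is the cathode; Sn²⁺/Sn is oxidised at the anode.
E°cell = E°(cathode) − E°(anode) = (+0.83) − (-0.11) = +0.94 V.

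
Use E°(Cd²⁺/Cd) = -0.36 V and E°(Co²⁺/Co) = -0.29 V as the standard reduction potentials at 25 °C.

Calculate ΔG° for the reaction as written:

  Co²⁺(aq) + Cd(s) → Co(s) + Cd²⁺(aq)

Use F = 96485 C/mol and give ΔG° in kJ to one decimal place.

As written, Co²⁺/Co is reduced (cathode) and Cd²⁺/Cd is oxidised (anode), so E°cell = (-0.29) − (-0.36) = +0.07 V.
Balancing electrons gives n = 2.
ΔG° = −nFE° = −(2)(96485)(+0.07) = -13,508 J = -13.5 kJ.

-13.5 kJ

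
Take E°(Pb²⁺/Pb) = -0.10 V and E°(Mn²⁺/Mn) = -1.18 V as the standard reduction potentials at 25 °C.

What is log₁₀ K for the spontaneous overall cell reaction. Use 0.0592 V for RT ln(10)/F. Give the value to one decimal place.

36.5

Cathode: Pb²⁺/Pb; anode: Mn²⁺/Mn. E°cell = +1.08 V, n = 2.
log K = nE°cell / 0.0592 = (2)(+1.08) / 0.0592 = 36.5.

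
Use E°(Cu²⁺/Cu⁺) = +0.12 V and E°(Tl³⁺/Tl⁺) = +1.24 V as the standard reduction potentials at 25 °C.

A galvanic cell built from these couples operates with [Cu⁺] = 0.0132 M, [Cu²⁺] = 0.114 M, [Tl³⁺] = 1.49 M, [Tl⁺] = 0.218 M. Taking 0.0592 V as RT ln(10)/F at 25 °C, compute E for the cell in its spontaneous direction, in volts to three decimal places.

+1.089 V

Tl³⁺/Tl⁺ is the cathode (higher E°), Cu²⁺/Cu⁺ the anode: E°cell = +1.24 − (+0.12) = +1.12 V, n = 2.
Overall: Tl³⁺(aq) + 2 Cu⁺(aq) → Tl⁺(aq) + 2 Cu²⁺(aq)
Q = [Tl⁺]·[Cu²⁺]^2 / ([Tl³⁺]·[Cu⁺]^2); log Q = 1.038.
E = E° − (0.0592/n) log Q = +1.12 − (0.0592/2)(1.038) = +1.089 V.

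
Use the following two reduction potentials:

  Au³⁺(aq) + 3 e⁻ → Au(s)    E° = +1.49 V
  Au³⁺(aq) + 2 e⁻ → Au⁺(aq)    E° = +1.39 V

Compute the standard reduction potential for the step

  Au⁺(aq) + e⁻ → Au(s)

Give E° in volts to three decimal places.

Sequential free energies add, so n₃E°₃ = n₁E°₁ + n₂E°₂.
With n₃ = 3, and the known step contributing 2×(+1.39) V, the unknown satisfies 1·E° = 3×(+1.49) − 2×(+1.39) = +1.690.
E° = +1.690 / 1 = +1.690 V.

+1.690 V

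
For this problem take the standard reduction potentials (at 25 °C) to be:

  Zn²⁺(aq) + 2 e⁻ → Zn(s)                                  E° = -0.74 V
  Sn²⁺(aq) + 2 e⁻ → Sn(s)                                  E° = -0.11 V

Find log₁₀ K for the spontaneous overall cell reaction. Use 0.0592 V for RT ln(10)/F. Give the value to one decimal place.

Cathode: Sn²⁺/Sn; anode: Zn²⁺/Zn. E°cell = +0.63 V, n = 2.
log K = nE°cell / 0.0592 = (2)(+0.63) / 0.0592 = 21.3.

21.3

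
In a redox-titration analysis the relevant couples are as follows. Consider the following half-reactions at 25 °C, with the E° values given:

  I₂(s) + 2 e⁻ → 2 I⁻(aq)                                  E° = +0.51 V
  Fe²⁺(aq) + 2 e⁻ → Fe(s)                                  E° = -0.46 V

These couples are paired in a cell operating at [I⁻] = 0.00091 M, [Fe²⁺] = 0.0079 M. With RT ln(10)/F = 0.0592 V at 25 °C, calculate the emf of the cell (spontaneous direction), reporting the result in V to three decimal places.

+1.212 V

I₂/I⁻ is the cathode (higher E°), Fe²⁺/Fe the anode: E°cell = +0.51 − (-0.46) = +0.97 V, n = 2.
Overall: I₂(s) + Fe(s) → 2 I⁻(aq) + Fe²⁺(aq)
Q = [I⁻]^2·[Fe²⁺]; log Q = -8.184.
E = E° − (0.0592/n) log Q = +0.97 − (0.0592/2)(-8.184) = +1.212 V.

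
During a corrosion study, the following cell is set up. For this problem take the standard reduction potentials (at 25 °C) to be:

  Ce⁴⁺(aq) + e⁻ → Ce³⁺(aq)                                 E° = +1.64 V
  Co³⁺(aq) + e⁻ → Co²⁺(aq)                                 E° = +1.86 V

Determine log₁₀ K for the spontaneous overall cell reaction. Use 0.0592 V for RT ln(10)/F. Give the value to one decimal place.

3.7

Cathode: Co³⁺/Co²⁺; anode: Ce⁴⁺/Ce³⁺. E°cell = +0.22 V, n = 1.
log K = nE°cell / 0.0592 = (1)(+0.22) / 0.0592 = 3.7.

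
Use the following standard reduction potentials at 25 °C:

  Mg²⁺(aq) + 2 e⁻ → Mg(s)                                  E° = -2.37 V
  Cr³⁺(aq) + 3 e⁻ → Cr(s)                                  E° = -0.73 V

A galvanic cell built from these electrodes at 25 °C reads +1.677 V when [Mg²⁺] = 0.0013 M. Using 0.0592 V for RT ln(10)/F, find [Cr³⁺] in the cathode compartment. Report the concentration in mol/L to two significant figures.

0.0035 M

Cr³⁺/Cr is the cathode, Mg²⁺/Mg the anode: E°cell = +1.64 V, n = 6.
Overall reaction: 2 Cr³⁺(aq) + 3 Mg(s) → 2 Cr(s) + 3 Mg²⁺(aq); Q = [Mg²⁺]^3/[Cr³⁺]^2.
From E = E° − (0.0592/n) log Q: log Q = (E° − E)·n/0.0592 = (+1.64 − (+1.677))·6/0.0592 = -3.7500.
So 2·log[Cr³⁺] = 3·log(0.0013) − log Q = -8.6582 − (-3.7500) = -4.9082; log[Cr³⁺] = -4.9082 / 2 = -2.4541; [Cr³⁺] = 10^(-2.4541) ≈ 0.0035 M.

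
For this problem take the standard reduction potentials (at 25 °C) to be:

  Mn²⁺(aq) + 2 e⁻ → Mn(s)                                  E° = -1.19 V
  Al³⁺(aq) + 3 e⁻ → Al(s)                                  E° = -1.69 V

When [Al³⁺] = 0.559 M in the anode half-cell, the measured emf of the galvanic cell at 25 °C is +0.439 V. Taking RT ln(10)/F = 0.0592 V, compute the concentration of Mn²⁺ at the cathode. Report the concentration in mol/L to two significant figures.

0.0059 M

Mn²⁺/Mn is the cathode, Al³⁺/Al the anode: E°cell = +0.50 V, n = 6.
Overall reaction: 3 Mn²⁺(aq) + 2 Al(s) → 3 Mn(s) + 2 Al³⁺(aq); Q = [Al³⁺]^2/[Mn²⁺]^3.
From E = E° − (0.0592/n) log Q: log Q = (E° − E)·n/0.0592 = (+0.50 − (+0.439))·6/0.0592 = 6.1824.
So 3·log[Mn²⁺] = 2·log(0.559) − log Q = -0.5052 − (6.1824) = -6.6876; log[Mn²⁺] = -6.6876 / 3 = -2.2292; [Mn²⁺] = 10^(-2.2292) ≈ 0.0059 M.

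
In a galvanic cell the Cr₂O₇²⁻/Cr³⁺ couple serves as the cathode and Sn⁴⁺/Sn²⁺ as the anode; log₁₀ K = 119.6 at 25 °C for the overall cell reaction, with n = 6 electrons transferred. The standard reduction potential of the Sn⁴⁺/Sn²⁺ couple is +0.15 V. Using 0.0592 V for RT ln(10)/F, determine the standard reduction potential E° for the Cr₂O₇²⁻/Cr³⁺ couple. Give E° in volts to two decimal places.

E°cell = (0.0592/n)·log K = (0.0592/6)(119.6) = +1.180 V.
Since Cr₂O₇²⁻/Cr³⁺ is the cathode and Sn⁴⁺/Sn²⁺ the anode, E°cell = E°(Cr₂O₇²⁻/Cr³⁺) − E°(Sn⁴⁺/Sn²⁺).
So E°(Cr₂O₇²⁻/Cr³⁺) = E°cell + E°(Sn⁴⁺/Sn²⁺) = +1.180 + (+0.15) = +1.33 V.

+1.33 V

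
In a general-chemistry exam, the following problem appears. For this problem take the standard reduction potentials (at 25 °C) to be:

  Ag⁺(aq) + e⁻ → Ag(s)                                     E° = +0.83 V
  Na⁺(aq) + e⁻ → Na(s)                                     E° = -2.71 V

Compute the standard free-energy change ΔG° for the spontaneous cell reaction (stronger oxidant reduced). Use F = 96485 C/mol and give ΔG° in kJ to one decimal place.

Ag⁺/Ag (E° = +0.83 V) is the cathode; Na⁺/Na (E° = -2.71 V) is the anode, so E°cell = +3.54 V.
Balancing electrons gives n = 1 (lcm of 1 and 1).
ΔG° = −nFE° = −(1)(96485)(+3.54) = -341,557 J = -341.6 kJ.

-341.6 kJ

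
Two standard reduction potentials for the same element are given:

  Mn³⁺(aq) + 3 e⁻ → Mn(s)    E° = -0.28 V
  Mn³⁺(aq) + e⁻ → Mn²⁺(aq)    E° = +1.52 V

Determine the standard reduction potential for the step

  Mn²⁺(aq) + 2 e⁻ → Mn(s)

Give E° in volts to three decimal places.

-1.180 V

Sequential free energies add, so n₃E°₃ = n₁E°₁ + n₂E°₂.
With n₃ = 3, and the known step contributing 1×(+1.52) V, the unknown satisfies 2·E° = 3×(-0.28) − 1×(+1.52) = -2.360.
E° = -2.360 / 2 = -1.180 V.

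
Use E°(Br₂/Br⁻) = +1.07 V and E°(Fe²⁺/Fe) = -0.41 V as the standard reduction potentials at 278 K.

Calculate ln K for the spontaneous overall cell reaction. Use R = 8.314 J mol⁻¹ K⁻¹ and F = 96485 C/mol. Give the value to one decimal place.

123.6

Cathode: Br₂/Br⁻; anode: Fe²⁺/Fe. E°cell = (+1.07) − (-0.41) = +1.48 V, with n = 2.
ΔG° = −nFE° = −RT ln K, so ln K = nFE°/(RT) = (2)(96485)(+1.48) / ((8.314)(278)) = 123.565.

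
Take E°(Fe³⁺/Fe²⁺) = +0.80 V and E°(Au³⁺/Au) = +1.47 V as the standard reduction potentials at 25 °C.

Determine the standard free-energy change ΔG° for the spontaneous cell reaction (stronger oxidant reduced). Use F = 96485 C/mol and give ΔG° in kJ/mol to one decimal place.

Au³⁺/Au (E° = +1.47 V) is the cathode; Fe³⁺/Fe²⁺ (E° = +0.80 V) is the anode, so E°cell = +0.67 V.
Balancing electrons gives n = 3 (lcm of 3 and 1).
ΔG° = −nFE° = −(3)(96485)(+0.67) = -193,935 J = -193.9 kJ/mol.

-193.9 kJ/mol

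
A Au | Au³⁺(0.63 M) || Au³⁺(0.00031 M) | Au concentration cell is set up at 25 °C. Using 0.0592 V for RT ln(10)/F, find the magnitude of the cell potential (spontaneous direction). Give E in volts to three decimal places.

For a concentration cell E°cell = 0. The 0.63 M side is the cathode (reduction is favoured where [Au³⁺] is higher).
With n = 3, E = −(0.0592/3) log([Au³⁺]ₐₙ/[Au³⁺]꜀ₐₜ) = −(0.0592/3) log(0.00031/0.63) = −(0.0592/3)(-3.308) = +0.065 V.

+0.065 V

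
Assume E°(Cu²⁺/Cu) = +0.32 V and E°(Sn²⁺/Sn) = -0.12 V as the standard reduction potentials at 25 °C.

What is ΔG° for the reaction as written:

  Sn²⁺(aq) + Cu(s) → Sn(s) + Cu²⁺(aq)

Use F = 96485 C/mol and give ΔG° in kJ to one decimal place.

As written, Sn²⁺/Sn is reduced (cathode) and Cu²⁺/Cu is oxidised (anode), so E°cell = (-0.12) − (+0.32) = -0.44 V.
Balancing electrons gives n = 2.
ΔG° = −nFE° = −(2)(96485)(-0.44) = 84,907 J = +84.9 kJ.

+84.9 kJ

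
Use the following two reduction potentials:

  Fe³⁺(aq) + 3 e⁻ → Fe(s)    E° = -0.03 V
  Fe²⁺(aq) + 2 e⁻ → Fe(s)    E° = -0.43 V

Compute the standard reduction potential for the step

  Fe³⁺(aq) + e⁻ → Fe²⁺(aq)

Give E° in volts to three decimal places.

Sequential free energies add, so n₃E°₃ = n₁E°₁ + n₂E°₂.
With n₃ = 3, and the known step contributing 2×(-0.43) V, the unknown satisfies 1·E° = 3×(-0.03) − 2×(-0.43) = +0.770.
E° = +0.770 / 1 = +0.770 V.

+0.770 V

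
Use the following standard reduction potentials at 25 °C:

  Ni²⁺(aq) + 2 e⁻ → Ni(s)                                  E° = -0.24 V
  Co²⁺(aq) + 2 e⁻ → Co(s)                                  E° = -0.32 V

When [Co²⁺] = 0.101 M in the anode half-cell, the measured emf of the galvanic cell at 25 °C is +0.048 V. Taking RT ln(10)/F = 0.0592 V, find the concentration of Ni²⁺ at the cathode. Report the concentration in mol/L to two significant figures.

Ni²⁺/Ni is the cathode, Co²⁺/Co the anode: E°cell = +0.08 V, n = 2.
Overall reaction: Ni²⁺(aq) + Co(s) → Ni(s) + Co²⁺(aq); Q = [Co²⁺]^1/[Ni²⁺]^1.
From E = E° − (0.0592/n) log Q: log Q = (E° − E)·n/0.0592 = (+0.08 − (+0.048))·2/0.0592 = 1.0811.
So 1·log[Ni²⁺] = 1·log(0.101) − log Q = -0.9957 − (1.0811) = -2.0768; [Ni²⁺] = 10^(-2.0768) ≈ 0.0084 M.

0.0084 M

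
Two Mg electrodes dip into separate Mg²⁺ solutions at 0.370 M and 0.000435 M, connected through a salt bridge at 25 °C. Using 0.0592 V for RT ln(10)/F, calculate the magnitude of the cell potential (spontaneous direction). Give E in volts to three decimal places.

For a concentration cell E°cell = 0. The 0.370 M side is the cathode (reduction is favoured where [Mg²⁺] is higher).
With n = 2, E = −(0.0592/2) log([Mg²⁺]ₐₙ/[Mg²⁺]꜀ₐₜ) = −(0.0592/2) log(0.000435/0.37) = −(0.0592/2)(-2.930) = +0.087 V.

+0.087 V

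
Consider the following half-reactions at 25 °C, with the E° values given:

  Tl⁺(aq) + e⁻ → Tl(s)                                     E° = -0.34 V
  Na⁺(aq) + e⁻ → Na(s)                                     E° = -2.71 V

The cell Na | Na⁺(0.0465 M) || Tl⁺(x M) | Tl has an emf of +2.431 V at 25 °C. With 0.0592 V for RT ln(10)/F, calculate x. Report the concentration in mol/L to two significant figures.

Tl⁺/Tl is the cathode, Na⁺/Na the anode: E°cell = +2.37 V, n = 1.
Overall reaction: Tl⁺(aq) + Na(s) → Tl(s) + Na⁺(aq); Q = [Na⁺]^1/[Tl⁺]^1.
From E = E° − (0.0592/n) log Q: log Q = (E° − E)·n/0.0592 = (+2.37 − (+2.431))·1/0.0592 = -1.0304.
So 1·log[Tl⁺] = 1·log(0.0465) − log Q = -1.3325 − (-1.0304) = -0.3021; [Tl⁺] = 10^(-0.3021) ≈ 0.50 M.

0.50 M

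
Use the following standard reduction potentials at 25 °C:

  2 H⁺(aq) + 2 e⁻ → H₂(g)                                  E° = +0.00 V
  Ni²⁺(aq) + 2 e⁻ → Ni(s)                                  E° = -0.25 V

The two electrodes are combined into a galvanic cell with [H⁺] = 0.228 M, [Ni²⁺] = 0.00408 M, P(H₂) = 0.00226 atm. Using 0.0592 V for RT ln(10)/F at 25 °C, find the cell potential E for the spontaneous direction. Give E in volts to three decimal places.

+0.361 V

H⁺/H₂ is the cathode (higher E°), Ni²⁺/Ni the anode: E°cell = +0.00 − (-0.25) = +0.25 V, n = 2.
Overall: 2 H⁺(aq) + Ni(s) → H₂(g) + Ni²⁺(aq)
Q = P(H₂)·[Ni²⁺] / ([H⁺]^2); log Q = -3.751.
E = E° − (0.0592/n) log Q = +0.25 − (0.0592/2)(-3.751) = +0.361 V.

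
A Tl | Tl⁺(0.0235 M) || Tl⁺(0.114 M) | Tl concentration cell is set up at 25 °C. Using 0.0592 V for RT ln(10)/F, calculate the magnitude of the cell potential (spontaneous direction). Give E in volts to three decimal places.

+0.041 V

For a concentration cell E°cell = 0. The 0.114 M side is the cathode (reduction is favoured where [Tl⁺] is higher).
With n = 1, E = −(0.0592/1) log([Tl⁺]ₐₙ/[Tl⁺]꜀ₐₜ) = −(0.0592/1) log(0.0235/0.114) = −(0.0592/1)(-0.686) = +0.041 V.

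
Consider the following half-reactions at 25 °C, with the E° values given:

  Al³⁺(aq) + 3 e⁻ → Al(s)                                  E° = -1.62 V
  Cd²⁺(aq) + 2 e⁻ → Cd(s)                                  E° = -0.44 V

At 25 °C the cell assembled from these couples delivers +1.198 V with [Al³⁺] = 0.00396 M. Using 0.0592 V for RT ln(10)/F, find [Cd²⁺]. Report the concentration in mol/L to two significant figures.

0.10 M

Cd²⁺/Cd is the cathode, Al³⁺/Al the anode: E°cell = +1.18 V, n = 6.
Overall reaction: 3 Cd²⁺(aq) + 2 Al(s) → 3 Cd(s) + 2 Al³⁺(aq); Q = [Al³⁺]^2/[Cd²⁺]^3.
From E = E° − (0.0592/n) log Q: log Q = (E° − E)·n/0.0592 = (+1.18 − (+1.198))·6/0.0592 = -1.8243.
So 3·log[Cd²⁺] = 2·log(0.00396) − log Q = -4.8046 − (-1.8243) = -2.9803; log[Cd²⁺] = -2.9803 / 3 = -0.9934; [Cd²⁺] = 10^(-0.9934) ≈ 0.10 M.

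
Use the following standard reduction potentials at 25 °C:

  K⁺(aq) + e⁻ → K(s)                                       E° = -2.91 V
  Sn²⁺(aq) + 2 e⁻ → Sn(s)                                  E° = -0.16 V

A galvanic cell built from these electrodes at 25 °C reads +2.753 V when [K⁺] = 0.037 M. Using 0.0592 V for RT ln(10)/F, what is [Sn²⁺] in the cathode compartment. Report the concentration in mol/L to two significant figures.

Sn²⁺/Sn is the cathode, K⁺/K the anode: E°cell = +2.75 V, n = 2.
Overall reaction: Sn²⁺(aq) + 2 K(s) → Sn(s) + 2 K⁺(aq); Q = [K⁺]^2/[Sn²⁺]^1.
From E = E° − (0.0592/n) log Q: log Q = (E° − E)·n/0.0592 = (+2.75 − (+2.753))·2/0.0592 = -0.1014.
So 1·log[Sn²⁺] = 2·log(0.037) − log Q = -2.8636 − (-0.1014) = -2.7622; [Sn²⁺] = 10^(-2.7622) ≈ 0.0017 M.

0.0017 M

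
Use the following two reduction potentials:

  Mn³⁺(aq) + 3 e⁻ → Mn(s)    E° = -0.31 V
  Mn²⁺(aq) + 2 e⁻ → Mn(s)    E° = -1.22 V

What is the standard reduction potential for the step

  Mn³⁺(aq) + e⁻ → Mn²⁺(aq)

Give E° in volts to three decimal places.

Sequential free energies add, so n₃E°₃ = n₁E°₁ + n₂E°₂.
With n₃ = 3, and the known step contributing 2×(-1.22) V, the unknown satisfies 1·E° = 3×(-0.31) − 2×(-1.22) = +1.510.
E° = +1.510 / 1 = +1.510 V.

+1.510 V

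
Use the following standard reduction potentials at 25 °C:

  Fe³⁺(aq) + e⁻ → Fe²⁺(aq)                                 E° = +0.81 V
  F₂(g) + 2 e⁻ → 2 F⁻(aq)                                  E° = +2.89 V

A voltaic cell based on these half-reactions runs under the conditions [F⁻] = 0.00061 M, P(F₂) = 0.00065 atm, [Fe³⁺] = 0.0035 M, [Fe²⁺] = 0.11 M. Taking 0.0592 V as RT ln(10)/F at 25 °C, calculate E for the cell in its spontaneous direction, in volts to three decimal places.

+2.265 V

F₂/F⁻ is the cathode (higher E°), Fe³⁺/Fe²⁺ the anode: E°cell = +2.89 − (+0.81) = +2.08 V, n = 2.
Overall: F₂(g) + 2 Fe²⁺(aq) → 2 F⁻(aq) + 2 Fe³⁺(aq)
Q = [F⁻]^2·[Fe³⁺]^2 / (P(F₂)·[Fe²⁺]^2); log Q = -6.237.
E = E° − (0.0592/n) log Q = +2.08 − (0.0592/2)(-6.237) = +2.265 V.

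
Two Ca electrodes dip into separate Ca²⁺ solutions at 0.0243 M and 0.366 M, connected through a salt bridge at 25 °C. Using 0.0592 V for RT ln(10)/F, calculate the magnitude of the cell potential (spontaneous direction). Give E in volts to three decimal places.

For a concentration cell E°cell = 0. The 0.366 M side is the cathode (reduction is favoured where [Ca²⁺] is higher).
With n = 2, E = −(0.0592/2) log([Ca²⁺]ₐₙ/[Ca²⁺]꜀ₐₜ) = −(0.0592/2) log(0.0243/0.366) = −(0.0592/2)(-1.178) = +0.035 V.

+0.035 V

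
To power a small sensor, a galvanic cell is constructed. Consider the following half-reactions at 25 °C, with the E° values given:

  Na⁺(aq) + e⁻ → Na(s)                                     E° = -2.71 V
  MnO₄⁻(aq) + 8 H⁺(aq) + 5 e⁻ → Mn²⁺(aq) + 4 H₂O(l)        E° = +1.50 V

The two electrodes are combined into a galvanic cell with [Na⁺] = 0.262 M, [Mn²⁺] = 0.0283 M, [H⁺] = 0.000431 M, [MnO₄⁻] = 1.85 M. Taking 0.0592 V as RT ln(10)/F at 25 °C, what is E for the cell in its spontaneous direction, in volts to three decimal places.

MnO₄⁻/Mn²⁺ is the cathode (higher E°), Na⁺/Na the anode: E°cell = +1.50 − (-2.71) = +4.21 V, n = 5.
Overall: MnO₄⁻(aq) + 8 H⁺(aq) + 5 Na(s) → Mn²⁺(aq) + 4 H₂O(l) + 5 Na⁺(aq)
Q = [Mn²⁺]·[Na⁺]^5 / ([MnO₄⁻]·[H⁺]^8); log Q = 22.200.
E = E° − (0.0592/n) log Q = +4.21 − (0.0592/5)(22.200) = +3.947 V.

+3.947 V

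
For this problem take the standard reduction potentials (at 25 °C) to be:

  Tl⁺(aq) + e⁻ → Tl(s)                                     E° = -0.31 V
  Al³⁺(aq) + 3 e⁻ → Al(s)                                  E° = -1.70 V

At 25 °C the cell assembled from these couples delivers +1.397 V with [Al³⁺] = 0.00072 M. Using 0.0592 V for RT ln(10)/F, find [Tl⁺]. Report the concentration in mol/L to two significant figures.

Tl⁺/Tl is the cathode, Al³⁺/Al the anode: E°cell = +1.39 V, n = 3.
Overall reaction: 3 Tl⁺(aq) + Al(s) → 3 Tl(s) + Al³⁺(aq); Q = [Al³⁺]^1/[Tl⁺]^3.
From E = E° − (0.0592/n) log Q: log Q = (E° − E)·n/0.0592 = (+1.39 − (+1.397))·3/0.0592 = -0.3547.
So 3·log[Tl⁺] = 1·log(0.00072) − log Q = -3.1427 − (-0.3547) = -2.7880; log[Tl⁺] = -2.7880 / 3 = -0.9293; [Tl⁺] = 10^(-0.9293) ≈ 0.12 M.

0.12 M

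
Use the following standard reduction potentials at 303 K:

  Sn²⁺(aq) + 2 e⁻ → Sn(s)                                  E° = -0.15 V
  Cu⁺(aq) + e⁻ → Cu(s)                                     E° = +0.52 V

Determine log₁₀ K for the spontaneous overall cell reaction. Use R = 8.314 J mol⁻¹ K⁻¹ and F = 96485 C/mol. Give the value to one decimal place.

Cathode: Cu⁺/Cu; anode: Sn²⁺/Sn. E°cell = (+0.52) − (-0.15) = +0.67 V, with n = 2.
ΔG° = −nFE° = −RT ln K, so ln K = nFE°/(RT) = (2)(96485)(+0.67) / ((8.314)(303)) = 51.323.
log₁₀ K = 51.323 / ln 10 = 22.3.

22.3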